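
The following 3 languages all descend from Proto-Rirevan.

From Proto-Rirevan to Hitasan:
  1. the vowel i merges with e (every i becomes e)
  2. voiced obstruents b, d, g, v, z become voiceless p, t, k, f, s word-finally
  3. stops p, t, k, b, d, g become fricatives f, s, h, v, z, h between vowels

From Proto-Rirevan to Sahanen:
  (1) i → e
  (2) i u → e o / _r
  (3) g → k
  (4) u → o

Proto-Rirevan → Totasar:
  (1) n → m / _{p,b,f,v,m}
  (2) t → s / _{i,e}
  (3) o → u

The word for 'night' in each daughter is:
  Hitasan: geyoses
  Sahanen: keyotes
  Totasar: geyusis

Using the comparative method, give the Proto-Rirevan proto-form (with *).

*geyotis

Position 5: Hitasan has s, Sahanen has t, Totasar has s. Sahanen preserves t here (none of its changes turn any other segment into t), so the proto-segment is *t.
Position 4: Hitasan has o, Sahanen has o, Totasar has u. Hitasan preserves o here (none of its changes turn any other segment into o), so the proto-segment is *o.
Continuing position by position gives *geyotis; check it forward:
Hitasan: start from *geyotis.
  rule 1 (vowel merger): geyotis → geyotes
  rule 2: no change — geyotes
  rule 3 (intervocalic lenition): geyotes → geyoses
  ⇒ Hitasan geyoses
Sahanen: *geyotis
  geyotis → geyotes   [vowel merger]
  geyotes (rule 2 does not apply)
  geyotes → keyotes   [unconditioned shift]
  keyotes (rule 4 does not apply)
  giving Sahanen keyotes.
Totasar: *geyotis > geyosis > geyusis  (by palatalisation, vowel merger)
Only *geyotis yields all of Hitasan geyoses, Sahanen keyotes, Totasar geyusis.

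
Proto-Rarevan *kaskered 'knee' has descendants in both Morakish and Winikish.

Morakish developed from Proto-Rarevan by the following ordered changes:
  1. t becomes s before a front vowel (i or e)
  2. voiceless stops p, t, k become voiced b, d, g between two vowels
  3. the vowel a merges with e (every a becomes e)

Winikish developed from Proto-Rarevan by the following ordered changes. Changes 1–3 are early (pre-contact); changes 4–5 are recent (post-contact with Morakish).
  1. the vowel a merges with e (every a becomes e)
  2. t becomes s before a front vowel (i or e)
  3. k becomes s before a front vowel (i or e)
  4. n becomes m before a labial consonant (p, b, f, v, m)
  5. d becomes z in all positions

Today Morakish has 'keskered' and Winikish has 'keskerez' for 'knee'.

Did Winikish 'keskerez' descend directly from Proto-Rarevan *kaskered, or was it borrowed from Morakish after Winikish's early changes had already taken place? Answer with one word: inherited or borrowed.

borrowed

If inherited, *kaskered would pass through all of Winikish's changes:
Winikish: *kaskered > keskered > sessered > sesserez  (by vowel merger, palatalisation, unconditioned shift)
If borrowed from Morakish 'keskered' after the early changes, it would undergo only the recent ones:
  rule 4 (nasal place assimilation): no change (keskered)
  rule 5 (unconditioned shift): keskered → keskerez
  ⇒ as a loan: keskerez
Winikish 'keskerez' matches the loan outcome 'keskerez', not the inherited 'sesserez' — it skipped the early Winikish changes, so it was borrowed from Morakish.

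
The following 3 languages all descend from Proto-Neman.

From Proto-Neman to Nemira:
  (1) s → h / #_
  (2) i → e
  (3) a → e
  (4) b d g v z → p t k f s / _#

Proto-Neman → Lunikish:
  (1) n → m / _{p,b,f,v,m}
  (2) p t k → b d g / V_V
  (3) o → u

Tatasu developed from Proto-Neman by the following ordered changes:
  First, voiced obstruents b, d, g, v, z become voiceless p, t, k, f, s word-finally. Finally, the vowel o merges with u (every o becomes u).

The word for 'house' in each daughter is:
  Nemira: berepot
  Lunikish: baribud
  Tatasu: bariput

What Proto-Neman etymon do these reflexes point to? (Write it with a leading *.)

Position 4: Nemira has e, Lunikish has i, Tatasu has i. Lunikish preserves i here (none of its changes turn any other segment into i), so the proto-segment is *i.
Position 7: Nemira has t, Lunikish has d, Tatasu has t. Taking the neighbouring segments as reconstructed: Nemira t could go back to *t or *d; Lunikish d can only go back to *d; Tatasu t could go back to *t or *d — the one source consistent with every daughter is *d.
Position 2: Nemira has e, Lunikish has a, Tatasu has a. Lunikish preserves a here (none of its changes turn any other segment into a), so the proto-segment is *a.
This points to *baripod. Verify forward in each daughter:
Nemira: *baripod > barepod > berepod > berepot  (by vowel merger, vowel merger, final devoicing)
Lunikish: *baripod
  baripod (rule 1 does not apply)
  baripod → baribod   [intervocalic voicing]
  baribod → baribud   [vowel merger]
  giving Lunikish baribud.
Tatasu: *baripod
  baripod → baripot   [final devoicing]
  baripot → bariput   [vowel merger]
  giving Tatasu bariput.
No other proto-form is consistent with every reflex, so the reconstruction is *baripod.

*baripod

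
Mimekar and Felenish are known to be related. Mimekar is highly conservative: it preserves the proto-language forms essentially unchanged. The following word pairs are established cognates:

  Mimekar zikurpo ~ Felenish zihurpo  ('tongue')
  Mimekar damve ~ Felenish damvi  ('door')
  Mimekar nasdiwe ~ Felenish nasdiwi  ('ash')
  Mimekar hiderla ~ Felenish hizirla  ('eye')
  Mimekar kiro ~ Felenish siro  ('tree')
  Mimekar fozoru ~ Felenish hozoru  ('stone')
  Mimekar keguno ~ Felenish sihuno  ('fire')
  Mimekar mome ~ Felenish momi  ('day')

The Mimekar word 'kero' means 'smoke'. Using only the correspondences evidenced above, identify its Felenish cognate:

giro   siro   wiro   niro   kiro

siro

keguno ~ sihuno — Mimekar k corresponds to Felenish s word-initially before a front vowel.
hiderla ~ hizirla — Mimekar e corresponds to Felenish i after a consonant, before r.
Applying these to Mimekar 'kero':
  kero → sero   (k→s word-initially before a front vowel)
  sero → siro   (e→i after a consonant, before r)
So the Felenish cognate is 'siro'.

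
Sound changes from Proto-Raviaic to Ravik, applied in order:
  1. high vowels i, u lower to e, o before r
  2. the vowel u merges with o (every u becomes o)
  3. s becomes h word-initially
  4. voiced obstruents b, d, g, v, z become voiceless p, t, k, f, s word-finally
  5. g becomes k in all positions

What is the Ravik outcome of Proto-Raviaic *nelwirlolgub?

nelwerlolkop

Ravik: start from *nelwirlolgub.
  rule 1 (pre-rhotic lowering): nelwirlolgub → nelwerlolgub
  rule 2 (vowel merger): nelwerlolgub → nelwerlolgob
  rule 3: no change — nelwerlolgob
  rule 4 (final devoicing): nelwerlolgob → nelwerlolgop
  rule 5 (unconditioned shift): nelwerlolgop → nelwerlolkop
  ⇒ Ravik nelwerlolkop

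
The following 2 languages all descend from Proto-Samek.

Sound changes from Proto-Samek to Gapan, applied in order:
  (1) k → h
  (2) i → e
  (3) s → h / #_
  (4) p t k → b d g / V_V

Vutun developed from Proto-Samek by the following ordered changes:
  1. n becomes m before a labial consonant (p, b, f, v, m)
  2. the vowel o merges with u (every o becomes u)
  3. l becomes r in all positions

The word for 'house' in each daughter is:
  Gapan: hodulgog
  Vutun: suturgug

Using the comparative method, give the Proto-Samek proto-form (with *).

*sotulgog

Position 3: Gapan has d, Vutun has t. Vutun preserves t here (none of its changes turn any other segment into t), so the proto-segment is *t.
Position 5: Gapan has l, Vutun has r. Gapan preserves l here (none of its changes turn any other segment into l), so the proto-segment is *l.
Position 1: Gapan has h, Vutun has s. Vutun preserves s here (none of its changes turn any other segment into s), so the proto-segment is *s.
This points to *sotulgog. Verify forward in each daughter:
Gapan: *sotulgog
  sotulgog (rule 1 does not apply)
  sotulgog (rule 2 does not apply)
  sotulgog → hotulgog   [debuccalisation]
  hotulgog → hodulgog   [intervocalic voicing]
  giving Gapan hodulgog.
Vutun: *sotulgog
  sotulgog (rule 1 does not apply)
  sotulgog → sutulgug   [vowel merger]
  sutulgug → suturgug   [unconditioned shift]
  giving Vutun suturgug.
No other proto-form is consistent with every reflex, so the reconstruction is *sotulgog.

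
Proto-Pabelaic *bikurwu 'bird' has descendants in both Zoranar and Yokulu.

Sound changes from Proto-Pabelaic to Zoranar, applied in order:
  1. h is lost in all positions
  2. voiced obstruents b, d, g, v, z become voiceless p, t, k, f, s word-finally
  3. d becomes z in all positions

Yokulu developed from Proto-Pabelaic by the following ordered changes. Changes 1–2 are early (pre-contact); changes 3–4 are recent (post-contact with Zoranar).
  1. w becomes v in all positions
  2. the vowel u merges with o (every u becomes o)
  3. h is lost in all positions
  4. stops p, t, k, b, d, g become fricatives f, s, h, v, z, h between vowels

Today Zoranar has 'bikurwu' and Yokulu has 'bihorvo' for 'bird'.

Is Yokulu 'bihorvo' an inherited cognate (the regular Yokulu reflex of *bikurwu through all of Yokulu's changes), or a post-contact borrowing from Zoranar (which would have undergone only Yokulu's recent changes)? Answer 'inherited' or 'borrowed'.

inherited

If inherited, *bikurwu would pass through all of Yokulu's changes:
Yokulu: start from *bikurwu.
  rule 1 (unconditioned shift): bikurwu → bikurvu
  rule 2 (vowel merger): bikurvu → bikorvo
  rule 3: no change — bikorvo
  rule 4 (intervocalic lenition): bikorvo → bihorvo
  ⇒ Yokulu bihorvo
If borrowed from Zoranar 'bikurwu' after the early changes, it would undergo only the recent ones:
  rule 3 (h-loss): no change (bikurwu)
  rule 4 (intervocalic lenition): bikurwu → bihurwu
  ⇒ as a loan: bihurwu
Yokulu 'bihorvo' matches the inherited outcome exactly, so it is an inherited cognate, not a loan.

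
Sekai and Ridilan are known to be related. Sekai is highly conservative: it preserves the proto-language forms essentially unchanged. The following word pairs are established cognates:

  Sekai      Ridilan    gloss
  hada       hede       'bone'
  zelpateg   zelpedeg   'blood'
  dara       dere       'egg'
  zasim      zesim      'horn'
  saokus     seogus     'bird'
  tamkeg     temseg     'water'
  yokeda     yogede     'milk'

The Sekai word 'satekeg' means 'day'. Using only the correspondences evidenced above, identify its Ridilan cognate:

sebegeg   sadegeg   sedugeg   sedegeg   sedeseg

sedegeg

hada ~ hede, zelpateg ~ zelpedeg — Sekai a corresponds to Ridilan e after a consonant, before a consonant other than r, m, n, p, b, f, v.
zelpateg ~ zelpedeg — Sekai t corresponds to Ridilan d between vowels (before a front vowel).
yokeda ~ yogede — Sekai k corresponds to Ridilan g between vowels (before a front vowel).
Applying these to Sekai 'satekeg':
  satekeg → setekeg   (a→e after a consonant, before a consonant other than r, m, n, p, b, f, v)
  setekeg → sedekeg   (t→d between vowels (before a front vowel))
  sedekeg → sedegeg   (k→g between vowels (before a front vowel))
So the Ridilan cognate is 'sedegeg'.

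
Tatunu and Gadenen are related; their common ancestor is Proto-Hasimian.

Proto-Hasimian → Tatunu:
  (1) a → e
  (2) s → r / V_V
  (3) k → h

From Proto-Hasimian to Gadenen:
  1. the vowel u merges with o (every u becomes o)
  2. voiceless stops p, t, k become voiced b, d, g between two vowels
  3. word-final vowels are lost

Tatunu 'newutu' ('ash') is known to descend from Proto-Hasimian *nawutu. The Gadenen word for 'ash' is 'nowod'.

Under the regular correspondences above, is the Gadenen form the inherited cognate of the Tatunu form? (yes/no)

no

Derive the expected Gadenen reflex of *nawutu:
Gadenen: *nawutu > nawoto > nawodo > nawod  (by vowel merger, intervocalic voicing, apocope)
The regular Gadenen reflex would be 'nawod', but the attested form is 'nowod'. The correspondence is irregular, so they are not cognates (the Gadenen form has a different source).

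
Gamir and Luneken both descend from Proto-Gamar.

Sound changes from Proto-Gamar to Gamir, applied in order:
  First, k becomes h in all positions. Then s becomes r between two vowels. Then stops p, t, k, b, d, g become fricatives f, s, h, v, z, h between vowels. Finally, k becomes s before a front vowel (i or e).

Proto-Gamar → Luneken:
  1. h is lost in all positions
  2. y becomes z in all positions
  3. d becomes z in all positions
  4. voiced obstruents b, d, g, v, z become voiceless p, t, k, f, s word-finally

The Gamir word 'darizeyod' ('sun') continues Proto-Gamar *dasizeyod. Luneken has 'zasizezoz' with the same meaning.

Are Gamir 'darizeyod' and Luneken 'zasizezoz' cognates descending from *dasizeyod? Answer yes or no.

no

Derive the expected Luneken reflex of *dasizeyod:
Luneken: *dasizeyod
  dasizeyod (rule 1 does not apply)
  dasizeyod → dasizezod   [unconditioned shift]
  dasizezod → zasizezoz   [unconditioned shift]
  zasizezoz → zasizezos   [final devoicing]
  giving Luneken zasizezos.
The regular Luneken reflex would be 'zasizezos', but the attested form is 'zasizezoz'. The correspondence is irregular, so they are not cognates (the Luneken form has a different source).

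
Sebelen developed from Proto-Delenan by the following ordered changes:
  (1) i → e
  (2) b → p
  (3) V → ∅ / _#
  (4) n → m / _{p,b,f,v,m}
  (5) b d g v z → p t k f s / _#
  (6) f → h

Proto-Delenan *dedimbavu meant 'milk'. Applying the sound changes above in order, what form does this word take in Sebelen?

dedempah

Sebelen: start from *dedimbavu.
  rule 1 (vowel merger): dedimbavu → dedembavu
  rule 2 (unconditioned shift): dedembavu → dedempavu
  rule 3 (apocope): dedempavu → dedempav
  rule 4: no change — dedempav
  rule 5 (final devoicing): dedempav → dedempaf
  rule 6 (unconditioned shift): dedempaf → dedempah
  ⇒ Sebelen dedempah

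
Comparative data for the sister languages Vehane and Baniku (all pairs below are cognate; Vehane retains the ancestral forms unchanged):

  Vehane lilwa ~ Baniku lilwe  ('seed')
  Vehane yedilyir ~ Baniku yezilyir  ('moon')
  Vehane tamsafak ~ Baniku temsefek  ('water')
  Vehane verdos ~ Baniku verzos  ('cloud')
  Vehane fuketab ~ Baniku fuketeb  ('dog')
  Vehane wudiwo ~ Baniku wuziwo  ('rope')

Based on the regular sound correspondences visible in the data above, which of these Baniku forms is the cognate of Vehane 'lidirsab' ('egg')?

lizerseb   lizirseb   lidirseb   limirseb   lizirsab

yedilyir ~ yezilyir, wudiwo ~ wuziwo — Vehane d corresponds to Baniku z between vowels (before a front vowel).
fuketab ~ fuketeb — Vehane a corresponds to Baniku e after a consonant, before a labial obstruent.
Applying these to Vehane 'lidirsab':
  lidirsab → lizirsab   (d→z between vowels (before a front vowel))
  lizirsab → lizirseb   (a→e after a consonant, before a labial obstruent)
So the Baniku cognate is 'lizirseb'.

lizirseb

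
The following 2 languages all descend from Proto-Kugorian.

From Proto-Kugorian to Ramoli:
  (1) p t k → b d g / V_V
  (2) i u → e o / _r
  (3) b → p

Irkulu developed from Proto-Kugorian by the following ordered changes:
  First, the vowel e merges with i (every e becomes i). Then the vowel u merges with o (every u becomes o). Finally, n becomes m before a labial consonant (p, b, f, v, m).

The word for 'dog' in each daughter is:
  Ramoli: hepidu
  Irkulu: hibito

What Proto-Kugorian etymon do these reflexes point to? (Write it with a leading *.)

*hebitu

Position 5: Ramoli has d, Irkulu has t. Irkulu preserves t here (none of its changes turn any other segment into t), so the proto-segment is *t.
Position 3: Ramoli has p, Irkulu has b. Irkulu preserves b here (none of its changes turn any other segment into b), so the proto-segment is *b.
Verify the candidate proto-form against each daughter:
Ramoli: *hebitu > hebidu > hepidu  (by intervocalic voicing, unconditioned shift)
Irkulu: start from *hebitu.
  rule 1 (vowel merger): hebitu → hibitu
  rule 2 (vowel merger): hibitu → hibito
  rule 3: no change — hibito
  ⇒ Irkulu hibito
No other proto-form is consistent with every reflex, so the reconstruction is *hebitu.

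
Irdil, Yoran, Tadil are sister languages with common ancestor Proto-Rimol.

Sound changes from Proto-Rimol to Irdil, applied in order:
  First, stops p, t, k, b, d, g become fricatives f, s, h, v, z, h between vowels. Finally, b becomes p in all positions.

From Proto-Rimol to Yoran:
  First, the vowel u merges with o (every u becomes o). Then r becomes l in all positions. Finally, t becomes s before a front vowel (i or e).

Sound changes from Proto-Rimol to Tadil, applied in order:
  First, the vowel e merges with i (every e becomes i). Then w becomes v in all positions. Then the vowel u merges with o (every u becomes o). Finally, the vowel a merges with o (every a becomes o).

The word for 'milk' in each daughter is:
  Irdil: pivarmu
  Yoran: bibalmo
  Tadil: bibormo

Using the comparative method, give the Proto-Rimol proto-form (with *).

Position 7: Irdil has u, Yoran has o, Tadil has o. Irdil preserves u here (none of its changes turn any other segment into u), so the proto-segment is *u.
Position 5: Irdil has r, Yoran has l, Tadil has r. Irdil preserves r here (none of its changes turn any other segment into r), so the proto-segment is *r.
Continuing position by position gives *bibarmu; check it forward:
Irdil: start from *bibarmu.
  rule 1 (intervocalic lenition): bibarmu → bivarmu
  rule 2 (unconditioned shift): bivarmu → pivarmu
  ⇒ Irdil pivarmu
Yoran: *bibarmu
  bibarmu → bibarmo   [vowel merger]
  bibarmo → bibalmo   [unconditioned shift]
  bibalmo (rule 3 does not apply)
  giving Yoran bibalmo.
Tadil: *bibarmu > bibarmo > bibormo  (by vowel merger, vowel merger)
*bibarmu is the unique common source.

*bibarmu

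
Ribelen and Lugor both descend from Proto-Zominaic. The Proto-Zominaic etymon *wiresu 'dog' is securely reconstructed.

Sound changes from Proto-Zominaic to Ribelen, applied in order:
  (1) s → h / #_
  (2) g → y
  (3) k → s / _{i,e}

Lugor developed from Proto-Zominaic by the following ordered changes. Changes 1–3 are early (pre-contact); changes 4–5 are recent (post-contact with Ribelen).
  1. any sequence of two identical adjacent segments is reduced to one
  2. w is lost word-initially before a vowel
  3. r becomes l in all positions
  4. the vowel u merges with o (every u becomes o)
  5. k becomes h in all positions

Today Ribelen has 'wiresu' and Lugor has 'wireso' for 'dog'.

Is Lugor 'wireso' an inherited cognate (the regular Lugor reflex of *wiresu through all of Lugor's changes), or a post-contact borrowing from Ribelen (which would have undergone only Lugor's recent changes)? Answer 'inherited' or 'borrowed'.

If inherited, *wiresu would pass through all of Lugor's changes:
Lugor: *wiresu
  wiresu (rule 1 does not apply)
  wiresu → iresu   [glide loss]
  iresu → ilesu   [unconditioned shift]
  ilesu → ileso   [vowel merger]
  ileso (rule 5 does not apply)
  giving Lugor ileso.
If borrowed from Ribelen 'wiresu' after the early changes, it would undergo only the recent ones:
  rule 4 (vowel merger): wiresu → wireso
  rule 5 (unconditioned shift): no change (wireso)
  ⇒ as a loan: wireso
Lugor 'wireso' matches the loan outcome 'wireso', not the inherited 'ileso' — it skipped the early Lugor changes, so it was borrowed from Ribelen.

borrowed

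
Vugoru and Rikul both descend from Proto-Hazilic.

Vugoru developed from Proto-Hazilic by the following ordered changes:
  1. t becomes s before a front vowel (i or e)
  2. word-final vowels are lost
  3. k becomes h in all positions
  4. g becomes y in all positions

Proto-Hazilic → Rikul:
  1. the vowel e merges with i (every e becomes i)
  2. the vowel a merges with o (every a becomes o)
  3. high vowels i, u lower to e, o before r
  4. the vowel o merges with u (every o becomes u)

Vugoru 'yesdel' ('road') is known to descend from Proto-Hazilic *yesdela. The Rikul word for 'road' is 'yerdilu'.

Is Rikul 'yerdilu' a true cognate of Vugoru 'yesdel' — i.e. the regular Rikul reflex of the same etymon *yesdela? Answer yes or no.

no

Derive the expected Rikul reflex of *yesdela:
Rikul: start from *yesdela.
  rule 1 (vowel merger): yesdela → yisdila
  rule 2 (vowel merger): yisdila → yisdilo
  rule 3: no change — yisdilo
  rule 4 (vowel merger): yisdilo → yisdilu
  ⇒ Rikul yisdilu
The regular Rikul reflex would be 'yisdilu', but the attested form is 'yerdilu'. The correspondence is irregular, so they are not cognates (the Rikul form has a different source).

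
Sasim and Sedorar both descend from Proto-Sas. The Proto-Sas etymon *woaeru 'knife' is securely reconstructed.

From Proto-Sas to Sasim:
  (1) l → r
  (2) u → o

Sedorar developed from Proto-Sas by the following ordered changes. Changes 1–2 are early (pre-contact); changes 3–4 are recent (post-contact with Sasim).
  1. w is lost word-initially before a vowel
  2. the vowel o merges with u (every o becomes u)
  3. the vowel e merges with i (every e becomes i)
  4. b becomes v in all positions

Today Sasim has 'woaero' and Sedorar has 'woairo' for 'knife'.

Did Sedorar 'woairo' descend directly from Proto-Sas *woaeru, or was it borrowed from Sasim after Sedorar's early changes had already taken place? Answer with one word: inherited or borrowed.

If inherited, *woaeru would pass through all of Sedorar's changes:
Sedorar: *woaeru
  woaeru → oaeru   [glide loss]
  oaeru → uaeru   [vowel merger]
  uaeru → uairu   [vowel merger]
  uairu (rule 4 does not apply)
  giving Sedorar uairu.
If borrowed from Sasim 'woaero' after the early changes, it would undergo only the recent ones:
  rule 3 (vowel merger): woaero → woairo
  rule 4 (unconditioned shift): no change (woairo)
  ⇒ as a loan: woairo
Sedorar 'woairo' matches the loan outcome 'woairo', not the inherited 'uairu' — it skipped the early Sedorar changes, so it was borrowed from Sasim.

borrowed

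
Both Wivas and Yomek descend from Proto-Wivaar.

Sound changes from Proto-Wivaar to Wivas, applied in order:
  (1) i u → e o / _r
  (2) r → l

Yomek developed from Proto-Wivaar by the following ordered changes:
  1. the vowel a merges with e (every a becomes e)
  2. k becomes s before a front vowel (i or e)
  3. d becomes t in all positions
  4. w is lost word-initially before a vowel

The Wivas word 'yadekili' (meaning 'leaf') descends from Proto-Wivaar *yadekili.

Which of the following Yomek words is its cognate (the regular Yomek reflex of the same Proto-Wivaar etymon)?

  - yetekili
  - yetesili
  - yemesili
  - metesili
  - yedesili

Yomek: *yadekili > yedekili > yedesili > yetesili  (by vowel merger, palatalisation, unconditioned shift)
Only 'yetesili' matches the regular Yomek development of *yadekili.

yetesili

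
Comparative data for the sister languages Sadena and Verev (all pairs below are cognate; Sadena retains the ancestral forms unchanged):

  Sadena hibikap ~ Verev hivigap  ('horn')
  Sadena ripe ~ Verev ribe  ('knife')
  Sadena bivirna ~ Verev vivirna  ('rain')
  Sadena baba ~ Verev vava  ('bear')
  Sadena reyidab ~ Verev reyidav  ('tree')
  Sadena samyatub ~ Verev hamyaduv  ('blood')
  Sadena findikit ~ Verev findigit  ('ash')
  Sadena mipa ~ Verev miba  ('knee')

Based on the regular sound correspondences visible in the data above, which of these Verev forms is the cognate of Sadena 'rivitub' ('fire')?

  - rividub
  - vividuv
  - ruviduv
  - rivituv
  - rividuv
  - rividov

samyatub ~ hamyaduv — Sadena t corresponds to Verev d between vowels (before a back vowel).
reyidab ~ reyidav, samyatub ~ hamyaduv — Sadena b corresponds to Verev v word-finally.
Applying these to Sadena 'rivitub':
  rivitub → rividub   (t→d between vowels (before a back vowel))
  rividub → rividuv   (b→v word-finally)
So the Verev cognate is 'rividuv'.

rividuv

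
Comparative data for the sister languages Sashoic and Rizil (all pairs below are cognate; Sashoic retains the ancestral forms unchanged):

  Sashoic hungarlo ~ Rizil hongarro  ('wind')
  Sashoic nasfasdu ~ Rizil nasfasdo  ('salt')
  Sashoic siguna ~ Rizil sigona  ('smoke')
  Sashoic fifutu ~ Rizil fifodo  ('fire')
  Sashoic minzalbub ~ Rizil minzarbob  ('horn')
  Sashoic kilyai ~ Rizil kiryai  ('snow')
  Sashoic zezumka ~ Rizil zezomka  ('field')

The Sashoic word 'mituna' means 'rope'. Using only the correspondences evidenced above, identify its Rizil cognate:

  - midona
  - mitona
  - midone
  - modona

midona

fifutu ~ fifodo — Sashoic t corresponds to Rizil d between vowels (before a back vowel).
hungarlo ~ hongarro, siguna ~ sigona — Sashoic u corresponds to Rizil o after a consonant, before a nasal.
Applying these to Sashoic 'mituna':
  mituna → miduna   (t→d between vowels (before a back vowel))
  miduna → midona   (u→o after a consonant, before a nasal)
So the Rizil cognate is 'midona'.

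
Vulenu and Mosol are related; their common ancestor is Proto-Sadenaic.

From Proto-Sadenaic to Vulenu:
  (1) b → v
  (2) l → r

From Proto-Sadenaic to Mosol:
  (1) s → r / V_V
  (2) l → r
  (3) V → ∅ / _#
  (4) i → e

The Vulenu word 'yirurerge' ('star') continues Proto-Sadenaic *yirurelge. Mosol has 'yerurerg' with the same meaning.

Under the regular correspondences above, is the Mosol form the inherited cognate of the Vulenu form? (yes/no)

Derive the expected Mosol reflex of *yirurelge:
Mosol: start from *yirurelge.
  rule 1: no change — yirurelge
  rule 2 (unconditioned shift): yirurelge → yirurerge
  rule 3 (apocope): yirurerge → yirurerg
  rule 4 (vowel merger): yirurerg → yerurerg
  ⇒ Mosol yerurerg
Mosol 'yerurerg' matches the regular reflex exactly, so the pair is cognate.

yes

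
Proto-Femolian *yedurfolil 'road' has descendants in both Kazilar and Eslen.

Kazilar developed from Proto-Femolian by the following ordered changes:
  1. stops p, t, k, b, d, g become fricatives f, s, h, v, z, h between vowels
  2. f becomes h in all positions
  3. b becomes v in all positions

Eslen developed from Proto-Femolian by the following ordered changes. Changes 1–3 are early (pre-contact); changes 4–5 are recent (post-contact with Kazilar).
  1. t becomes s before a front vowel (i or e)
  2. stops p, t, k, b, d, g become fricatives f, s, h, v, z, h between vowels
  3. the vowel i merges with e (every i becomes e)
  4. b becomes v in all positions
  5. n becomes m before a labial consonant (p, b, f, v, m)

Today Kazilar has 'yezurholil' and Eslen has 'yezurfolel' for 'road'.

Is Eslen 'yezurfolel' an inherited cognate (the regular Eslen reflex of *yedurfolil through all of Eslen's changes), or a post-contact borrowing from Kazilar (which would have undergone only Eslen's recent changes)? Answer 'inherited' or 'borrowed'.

If inherited, *yedurfolil would pass through all of Eslen's changes:
Eslen: *yedurfolil
  yedurfolil (rule 1 does not apply)
  yedurfolil → yezurfolil   [intervocalic lenition]
  yezurfolil → yezurfolel   [vowel merger]
  yezurfolel (rule 4 does not apply)
  yezurfolel (rule 5 does not apply)
  giving Eslen yezurfolel.
If borrowed from Kazilar 'yezurholil' after the early changes, it would undergo only the recent ones:
  rule 4 (unconditioned shift): no change (yezurholil)
  rule 5 (nasal place assimilation): no change (yezurholil)
  ⇒ as a loan: yezurholil
Eslen 'yezurfolel' matches the inherited outcome exactly, so it is an inherited cognate, not a loan.

inherited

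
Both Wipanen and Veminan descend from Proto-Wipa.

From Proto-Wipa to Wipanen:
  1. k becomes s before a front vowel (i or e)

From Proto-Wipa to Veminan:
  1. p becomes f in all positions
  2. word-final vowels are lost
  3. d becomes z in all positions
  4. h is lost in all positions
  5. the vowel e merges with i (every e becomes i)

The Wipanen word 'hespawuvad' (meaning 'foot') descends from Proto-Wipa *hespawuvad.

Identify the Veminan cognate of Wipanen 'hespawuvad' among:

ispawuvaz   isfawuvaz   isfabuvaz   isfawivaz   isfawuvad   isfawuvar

Veminan: *hespawuvad > hesfawuvad > hesfawuvaz > esfawuvaz > isfawuvaz  (by unconditioned shift, unconditioned shift, h-loss, vowel merger)
Among the options, 'isfawuvaz' alone shows every Veminan change applied in order.

isfawuvaz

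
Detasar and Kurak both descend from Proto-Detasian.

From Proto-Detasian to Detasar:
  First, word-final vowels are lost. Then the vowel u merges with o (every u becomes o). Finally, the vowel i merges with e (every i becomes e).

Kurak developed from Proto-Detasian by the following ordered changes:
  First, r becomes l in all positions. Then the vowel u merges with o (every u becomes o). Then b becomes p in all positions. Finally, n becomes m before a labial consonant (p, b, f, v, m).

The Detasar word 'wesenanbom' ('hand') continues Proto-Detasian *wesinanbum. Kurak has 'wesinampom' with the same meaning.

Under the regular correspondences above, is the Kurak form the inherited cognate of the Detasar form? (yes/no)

Derive the expected Kurak reflex of *wesinanbum:
Kurak: *wesinanbum > wesinanbom > wesinanpom > wesinampom  (by vowel merger, unconditioned shift, nasal place assimilation)
Kurak 'wesinampom' matches the regular reflex exactly, so the pair is cognate.

yes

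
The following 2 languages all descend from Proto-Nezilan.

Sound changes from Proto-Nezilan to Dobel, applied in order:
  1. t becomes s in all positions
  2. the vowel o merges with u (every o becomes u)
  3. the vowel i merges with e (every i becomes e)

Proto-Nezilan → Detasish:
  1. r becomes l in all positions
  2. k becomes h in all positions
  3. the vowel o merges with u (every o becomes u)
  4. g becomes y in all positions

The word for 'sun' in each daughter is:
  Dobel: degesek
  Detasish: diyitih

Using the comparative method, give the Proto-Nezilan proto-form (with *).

Position 3: Dobel has g, Detasish has y. Dobel preserves g here (none of its changes turn any other segment into g), so the proto-segment is *g.
Position 7: Dobel has k, Detasish has h. Dobel preserves k here (none of its changes turn any other segment into k), so the proto-segment is *k.
Position 6: Dobel has e, Detasish has i. Detasish preserves i here (none of its changes turn any other segment into i), so the proto-segment is *i.
Verify the candidate proto-form against each daughter:
Dobel: *digitik > digisik > degesek  (by unconditioned shift, vowel merger)
Detasish: start from *digitik.
  rule 1: no change — digitik
  rule 2 (unconditioned shift): digitik → digitih
  rule 3: no change — digitih
  rule 4 (unconditioned shift): digitih → diyitih
  ⇒ Detasish diyitih
No other proto-form is consistent with every reflex, so the reconstruction is *digitik.

*digitik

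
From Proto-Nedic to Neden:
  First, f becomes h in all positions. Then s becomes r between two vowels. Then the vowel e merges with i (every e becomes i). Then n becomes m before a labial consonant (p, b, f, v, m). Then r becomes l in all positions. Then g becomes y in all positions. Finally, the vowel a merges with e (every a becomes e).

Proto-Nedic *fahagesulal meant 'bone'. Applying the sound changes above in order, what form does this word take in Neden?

heheyilulel

Neden: *fahagesulal
  fahagesulal → hahagesulal   [unconditioned shift]
  hahagesulal → hahagerulal   [rhotacism]
  hahagerulal → hahagirulal   [vowel merger]
  hahagirulal (rule 4 does not apply)
  hahagirulal → hahagilulal   [unconditioned shift]
  hahagilulal → hahayilulal   [unconditioned shift]
  hahayilulal → heheyilulel   [vowel merger]
  giving Neden heheyilulel.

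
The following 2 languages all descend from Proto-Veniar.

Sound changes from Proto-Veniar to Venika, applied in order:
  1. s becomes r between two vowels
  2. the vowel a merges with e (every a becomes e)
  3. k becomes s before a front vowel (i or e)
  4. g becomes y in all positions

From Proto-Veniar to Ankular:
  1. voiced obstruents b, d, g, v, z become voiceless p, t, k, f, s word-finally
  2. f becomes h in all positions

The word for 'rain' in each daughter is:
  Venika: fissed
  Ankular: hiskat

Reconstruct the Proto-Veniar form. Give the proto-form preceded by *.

*fiskad

Position 1: Venika has f, Ankular has h. Venika preserves f here (none of its changes turn any other segment into f), so the proto-segment is *f.
Position 6: Venika has d, Ankular has t. Venika preserves d here (none of its changes turn any other segment into d), so the proto-segment is *d.
Continuing position by position gives *fiskad; check it forward:
Venika: *fiskad
  fiskad (rule 1 does not apply)
  fiskad → fisked   [vowel merger]
  fisked → fissed   [palatalisation]
  fissed (rule 4 does not apply)
  giving Venika fissed.
Ankular: start from *fiskad.
  rule 1 (final devoicing): fiskad → fiskat
  rule 2 (unconditioned shift): fiskat → hiskat
  ⇒ Ankular hiskat
*fiskad is the unique common source.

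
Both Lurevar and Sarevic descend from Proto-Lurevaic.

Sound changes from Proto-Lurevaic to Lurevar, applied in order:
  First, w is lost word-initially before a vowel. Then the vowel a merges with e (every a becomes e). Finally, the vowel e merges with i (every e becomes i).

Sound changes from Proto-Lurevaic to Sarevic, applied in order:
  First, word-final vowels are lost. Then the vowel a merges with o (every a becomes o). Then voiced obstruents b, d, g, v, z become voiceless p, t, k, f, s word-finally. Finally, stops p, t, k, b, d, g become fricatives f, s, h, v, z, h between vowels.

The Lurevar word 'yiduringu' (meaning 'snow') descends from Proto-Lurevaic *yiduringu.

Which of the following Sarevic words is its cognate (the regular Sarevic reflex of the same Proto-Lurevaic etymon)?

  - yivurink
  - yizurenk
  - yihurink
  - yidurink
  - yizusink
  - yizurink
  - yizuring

Sarevic: *yiduringu > yiduring > yidurink > yizurink  (by apocope, final devoicing, intervocalic lenition)

yizurink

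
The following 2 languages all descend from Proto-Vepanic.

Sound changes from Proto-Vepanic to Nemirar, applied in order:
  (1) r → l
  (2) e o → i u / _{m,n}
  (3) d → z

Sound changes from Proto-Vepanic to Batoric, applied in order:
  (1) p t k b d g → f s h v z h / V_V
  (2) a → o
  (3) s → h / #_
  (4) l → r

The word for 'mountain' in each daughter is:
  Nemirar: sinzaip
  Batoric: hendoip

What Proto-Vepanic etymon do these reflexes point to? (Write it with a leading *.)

Position 2: Nemirar has i, Batoric has e. Batoric preserves e here (none of its changes turn any other segment into e), so the proto-segment is *e.
Position 4: Nemirar has z, Batoric has d. Batoric preserves d here (none of its changes turn any other segment into d), so the proto-segment is *d.
Position 1: Nemirar has s, Batoric has h. Nemirar preserves s here (none of its changes turn any other segment into s), so the proto-segment is *s.
Continuing position by position gives *sendaip; check it forward:
Nemirar: start from *sendaip.
  rule 1: no change — sendaip
  rule 2 (pre-nasal raising): sendaip → sindaip
  rule 3 (unconditioned shift): sindaip → sinzaip
  ⇒ Nemirar sinzaip
Batoric: *sendaip
  sendaip (rule 1 does not apply)
  sendaip → sendoip   [vowel merger]
  sendoip → hendoip   [debuccalisation]
  hendoip (rule 4 does not apply)
  giving Batoric hendoip.
*sendaip is the unique common source.

*sendaip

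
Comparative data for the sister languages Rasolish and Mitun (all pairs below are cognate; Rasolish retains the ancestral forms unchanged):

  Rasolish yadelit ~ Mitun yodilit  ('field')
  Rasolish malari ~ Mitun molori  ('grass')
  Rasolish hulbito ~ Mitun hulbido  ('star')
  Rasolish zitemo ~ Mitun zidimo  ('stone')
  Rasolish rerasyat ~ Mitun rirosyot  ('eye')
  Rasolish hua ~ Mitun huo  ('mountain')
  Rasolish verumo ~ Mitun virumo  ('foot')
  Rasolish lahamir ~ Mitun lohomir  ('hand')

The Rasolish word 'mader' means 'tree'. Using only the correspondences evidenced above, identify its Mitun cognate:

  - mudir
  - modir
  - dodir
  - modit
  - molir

yadelit ~ yodilit, malari ~ molori — Rasolish a corresponds to Mitun o after a consonant, before a consonant other than r, m, n, p, b, f, v.
rerasyat ~ rirosyot, verumo ~ virumo — Rasolish e corresponds to Mitun i after a consonant, before r.
Applying these to Rasolish 'mader':
  mader → moder   (a→o after a consonant, before a consonant other than r, m, n, p, b, f, v)
  moder → modir   (e→i after a consonant, before r)
So the Mitun cognate is 'modir'.

modir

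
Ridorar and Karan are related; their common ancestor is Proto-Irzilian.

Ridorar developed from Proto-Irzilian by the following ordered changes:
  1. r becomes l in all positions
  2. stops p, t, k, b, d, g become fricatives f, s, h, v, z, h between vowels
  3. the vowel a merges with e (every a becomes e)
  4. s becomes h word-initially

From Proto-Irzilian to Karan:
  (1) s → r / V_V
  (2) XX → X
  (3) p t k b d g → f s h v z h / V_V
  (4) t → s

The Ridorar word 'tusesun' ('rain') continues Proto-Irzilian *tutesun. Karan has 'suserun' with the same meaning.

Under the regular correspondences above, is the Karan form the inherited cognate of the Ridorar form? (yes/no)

Derive the expected Karan reflex of *tutesun:
Karan: *tutesun
  tutesun → tuterun   [rhotacism]
  tuterun (rule 2 does not apply)
  tuterun → tuserun   [intervocalic lenition]
  tuserun → suserun   [unconditioned shift]
  giving Karan suserun.
Karan 'suserun' matches the regular reflex exactly, so the pair is cognate.

yes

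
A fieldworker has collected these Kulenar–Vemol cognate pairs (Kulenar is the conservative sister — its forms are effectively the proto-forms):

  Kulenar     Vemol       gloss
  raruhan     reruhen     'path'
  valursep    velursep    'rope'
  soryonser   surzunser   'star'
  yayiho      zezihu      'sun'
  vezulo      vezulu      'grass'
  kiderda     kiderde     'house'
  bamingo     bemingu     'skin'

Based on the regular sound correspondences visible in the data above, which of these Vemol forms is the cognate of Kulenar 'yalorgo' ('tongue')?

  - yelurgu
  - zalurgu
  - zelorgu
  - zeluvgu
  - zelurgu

yayiho ~ zezihu — Kulenar y corresponds to Vemol z word-initially before a back vowel.
valursep ~ velursep, yayiho ~ zezihu — Kulenar a corresponds to Vemol e after a consonant, before a consonant other than r, m, n, p, b, f, v.
soryonser ~ surzunser — Kulenar o corresponds to Vemol u after a consonant, before r.
yayiho ~ zezihu, vezulo ~ vezulu — Kulenar o corresponds to Vemol u word-finally.
Applying these to Kulenar 'yalorgo':
  yalorgo → zalorgo   (y→z word-initially before a back vowel)
  zalorgo → zelorgo   (a→e after a consonant, before a consonant other than r, m, n, p, b, f, v)
  zelorgo → zelurgo   (o→u after a consonant, before r)
  zelurgo → zelurgu   (o→u word-finally)
So the Vemol cognate is 'zelurgu'.

zelurgu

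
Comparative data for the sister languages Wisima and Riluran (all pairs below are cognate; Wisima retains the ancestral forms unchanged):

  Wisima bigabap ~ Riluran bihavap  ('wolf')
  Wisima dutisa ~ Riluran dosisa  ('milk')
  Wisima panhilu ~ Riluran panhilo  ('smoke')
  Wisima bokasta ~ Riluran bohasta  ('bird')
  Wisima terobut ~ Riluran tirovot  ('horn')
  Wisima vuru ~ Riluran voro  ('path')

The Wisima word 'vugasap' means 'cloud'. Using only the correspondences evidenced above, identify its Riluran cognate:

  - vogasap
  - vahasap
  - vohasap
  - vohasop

dutisa ~ dosisa, terobut ~ tirovot — Wisima u corresponds to Riluran o after a consonant, before a consonant other than r, m, n, p, b, f, v.
bigabap ~ bihavap — Wisima g corresponds to Riluran h between vowels (before a back vowel).
Applying these to Wisima 'vugasap':
  vugasap → vogasap   (u→o after a consonant, before a consonant other than r, m, n, p, b, f, v)
  vogasap → vohasap   (g→h between vowels (before a back vowel))
So the Riluran cognate is 'vohasap'.

vohasap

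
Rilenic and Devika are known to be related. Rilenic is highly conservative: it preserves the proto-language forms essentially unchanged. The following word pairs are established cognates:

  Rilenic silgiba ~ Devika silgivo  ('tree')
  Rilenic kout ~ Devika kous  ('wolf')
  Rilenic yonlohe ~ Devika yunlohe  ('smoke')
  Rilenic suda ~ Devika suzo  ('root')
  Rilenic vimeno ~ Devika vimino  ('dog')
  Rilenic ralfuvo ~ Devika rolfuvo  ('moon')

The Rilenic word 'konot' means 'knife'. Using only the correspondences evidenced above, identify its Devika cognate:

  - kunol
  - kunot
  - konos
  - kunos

kunos

yonlohe ~ yunlohe — Rilenic o corresponds to Devika u after a consonant, before a nasal.
kout ~ kous — Rilenic t corresponds to Devika s word-finally.
Applying these to Rilenic 'konot':
  konot → kunot   (o→u after a consonant, before a nasal)
  kunot → kunos   (t→s word-finally)
So the Devika cognate is 'kunos'.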